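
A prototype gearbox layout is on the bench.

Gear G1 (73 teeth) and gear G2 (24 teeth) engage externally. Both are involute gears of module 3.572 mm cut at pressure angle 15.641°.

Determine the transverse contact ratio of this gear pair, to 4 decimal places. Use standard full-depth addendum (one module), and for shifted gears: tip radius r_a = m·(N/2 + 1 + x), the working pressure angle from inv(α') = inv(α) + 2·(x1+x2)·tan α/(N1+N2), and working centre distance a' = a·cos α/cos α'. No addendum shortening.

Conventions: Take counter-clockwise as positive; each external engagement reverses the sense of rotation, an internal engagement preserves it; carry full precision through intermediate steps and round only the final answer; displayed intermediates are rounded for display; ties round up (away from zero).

1.9668

topology: single-mesh involute geometry — m = 3.572, 73T/24T pair
base radii: r_b1 = 125.550088, r_b2 = 41.276741
tip radii: r_a1 = 133.950000, r_a2 = 46.436000
no profile shift: α' = α, a' = a
action lengths: √(r_a1²−r_b1²) = 46.688092, √(r_a2²−r_b2²) = 21.272817
base pitch p_b = π·m·cos α = 10.806226
CR = (46.688092 + 21.272817 − 173.242000·sin 15.64100°)/10.806226 = 1.966765
contact ratio ≈ 1.9668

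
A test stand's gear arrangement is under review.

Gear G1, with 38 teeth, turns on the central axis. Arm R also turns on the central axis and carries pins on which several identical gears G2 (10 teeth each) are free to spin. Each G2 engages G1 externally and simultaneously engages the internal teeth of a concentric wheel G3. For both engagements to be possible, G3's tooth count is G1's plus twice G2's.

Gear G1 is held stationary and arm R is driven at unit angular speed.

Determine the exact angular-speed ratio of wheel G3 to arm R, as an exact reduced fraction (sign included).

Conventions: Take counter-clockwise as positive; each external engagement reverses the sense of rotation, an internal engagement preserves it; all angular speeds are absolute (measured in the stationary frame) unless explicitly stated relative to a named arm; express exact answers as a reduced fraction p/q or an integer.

topology: planetary set — G1 38T / G2 10T / G3 58T, arm = carrier (Willis)
ring teeth: 38 + 2·10 = 58
38(ω_sun−ω_arm) = −58(ω_ring−ω_arm),  ω_sun = 0, ω_arm = 1
ω_ring = 1 − (38/58)(0−1) = 48/29
ω_out/ω_in = 48/29

48/29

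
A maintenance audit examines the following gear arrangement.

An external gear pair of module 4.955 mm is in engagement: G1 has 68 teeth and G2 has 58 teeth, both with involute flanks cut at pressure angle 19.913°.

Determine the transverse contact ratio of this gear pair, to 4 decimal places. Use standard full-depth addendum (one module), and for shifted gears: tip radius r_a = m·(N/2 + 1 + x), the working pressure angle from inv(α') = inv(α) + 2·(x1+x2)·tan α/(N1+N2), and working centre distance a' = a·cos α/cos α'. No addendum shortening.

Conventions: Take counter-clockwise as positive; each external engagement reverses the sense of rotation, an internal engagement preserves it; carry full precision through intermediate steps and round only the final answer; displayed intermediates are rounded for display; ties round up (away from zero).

1.7965

topology: single-mesh involute geometry — m = 4.955, 68T/58T pair
base radii: r_b1 = 158.397326, r_b2 = 135.103601
tip radii: r_a1 = 173.425000, r_a2 = 148.650000
no profile shift: α' = α, a' = a
action lengths: √(r_a1²−r_b1²) = 70.615280, √(r_a2²−r_b2²) = 61.998705
base pitch p_b = π·m·cos α = 14.635879
CR = (70.615280 + 61.998705 − 312.165000·sin 19.91300°)/14.635879 = 1.796462
contact ratio ≈ 1.7965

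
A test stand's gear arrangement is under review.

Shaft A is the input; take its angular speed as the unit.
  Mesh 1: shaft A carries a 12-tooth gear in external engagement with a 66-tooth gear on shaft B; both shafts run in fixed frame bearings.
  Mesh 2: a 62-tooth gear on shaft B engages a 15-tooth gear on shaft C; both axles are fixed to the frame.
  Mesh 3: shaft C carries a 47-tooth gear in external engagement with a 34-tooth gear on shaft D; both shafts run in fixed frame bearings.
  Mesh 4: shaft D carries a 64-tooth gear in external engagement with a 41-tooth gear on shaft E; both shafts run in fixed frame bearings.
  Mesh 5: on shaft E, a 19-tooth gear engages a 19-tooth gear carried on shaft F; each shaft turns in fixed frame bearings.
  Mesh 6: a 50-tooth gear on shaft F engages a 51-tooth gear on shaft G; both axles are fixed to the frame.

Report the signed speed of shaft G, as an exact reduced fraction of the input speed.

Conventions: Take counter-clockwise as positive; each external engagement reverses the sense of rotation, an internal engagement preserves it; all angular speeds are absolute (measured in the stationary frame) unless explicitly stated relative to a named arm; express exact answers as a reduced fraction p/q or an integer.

1864960/1173051

6-mesh fixed-axis compound train (all bearings frame-fixed)
mesh 1 [12T→66T]: |ω|/ω_in = 1×12/66 = 2/11, sense flips to −
mesh 2 [62T→15T]: |ω|/ω_in = (2/11)×62/15 = 124/165, sense flips to +
mesh 3 [47T→34T]: |ω|/ω_in = (124/165)×47/34 = 2914/2805, sense flips to −
mesh 4 [64T→41T]: |ω|/ω_in = (2914/2805)×64/41 = 186496/115005, sense flips to +
mesh 5 [19T→19T]: |ω|/ω_in = (186496/115005)×19/19 = 186496/115005, sense flips to −
mesh 6 [50T→51T]: |ω|/ω_in = (186496/115005)×50/51 = 1864960/1173051, sense flips to +
signed output speed (× input speed) = 1864960/1173051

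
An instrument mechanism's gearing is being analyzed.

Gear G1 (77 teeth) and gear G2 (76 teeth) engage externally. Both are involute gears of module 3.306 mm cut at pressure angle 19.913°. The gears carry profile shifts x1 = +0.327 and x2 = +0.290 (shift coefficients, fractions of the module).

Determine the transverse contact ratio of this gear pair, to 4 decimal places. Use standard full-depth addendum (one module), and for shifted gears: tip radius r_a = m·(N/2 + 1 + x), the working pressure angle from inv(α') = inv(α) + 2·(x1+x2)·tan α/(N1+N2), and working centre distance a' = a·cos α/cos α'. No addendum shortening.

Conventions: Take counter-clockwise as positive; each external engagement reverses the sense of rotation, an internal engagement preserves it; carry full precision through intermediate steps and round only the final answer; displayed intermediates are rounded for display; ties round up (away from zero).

1.7571

topology: single-mesh involute geometry — m = 3.306, 77T/76T pair
base radii: r_b1 = 119.670980, r_b2 = 118.116812
tip radii: r_a1 = 131.668062, r_a2 = 129.892740
inv(α') = inv(19.913°) + 2·(+0.327+0.290)·tan α/(77+76) = 0.01762587  ⇒  α' = 21.10864°
a' = a·cos α / cos α' = 252.9090·cos 19.913°/cos 21.10864° = 254.891179
action lengths: √(r_a1²−r_b1²) = 54.912067, √(r_a2²−r_b2²) = 54.042046
base pitch p_b = π·m·cos α = 9.765129
CR = (54.912067 + 54.042046 − 254.891179·sin 21.10864°)/9.765129 = 1.757095
contact ratio ≈ 1.7571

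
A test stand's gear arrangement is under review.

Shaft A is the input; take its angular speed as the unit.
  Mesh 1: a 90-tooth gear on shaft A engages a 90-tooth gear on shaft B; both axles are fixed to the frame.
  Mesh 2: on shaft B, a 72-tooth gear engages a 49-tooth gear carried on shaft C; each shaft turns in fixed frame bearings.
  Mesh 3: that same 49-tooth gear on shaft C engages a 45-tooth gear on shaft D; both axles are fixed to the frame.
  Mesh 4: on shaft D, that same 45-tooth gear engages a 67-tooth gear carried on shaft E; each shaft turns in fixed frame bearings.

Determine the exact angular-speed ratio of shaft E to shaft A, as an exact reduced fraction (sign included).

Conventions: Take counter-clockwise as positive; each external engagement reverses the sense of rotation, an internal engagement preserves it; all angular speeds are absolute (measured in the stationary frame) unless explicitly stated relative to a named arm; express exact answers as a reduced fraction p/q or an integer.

72/67

class = fixed-axis compound train [4 meshes; 4 ratios multiply, 4 sense flips]
mesh 1 [90T→90T]: running ratio 1, sense −
mesh 2 [72T→49T]: running ratio 72/49, sense +
mesh 3 [49T→45T]: running ratio 8/5, sense −
mesh 4 [45T→67T]: running ratio 72/67, sense +
ω_out/ω_in = 72/67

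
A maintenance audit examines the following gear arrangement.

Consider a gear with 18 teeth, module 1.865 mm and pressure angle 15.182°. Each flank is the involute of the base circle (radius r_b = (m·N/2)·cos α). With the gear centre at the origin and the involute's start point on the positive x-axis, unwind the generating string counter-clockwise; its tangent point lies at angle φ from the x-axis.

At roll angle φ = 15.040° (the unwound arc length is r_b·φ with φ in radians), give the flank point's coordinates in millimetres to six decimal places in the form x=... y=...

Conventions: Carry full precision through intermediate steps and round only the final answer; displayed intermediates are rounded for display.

x=16.747708 y=0.096996

class = single-mesh tooth geometry [base-circle involute, m = 1.865, 18T]
pitch radius r_p = m·N/2 = 1.865·18/2 = 16.785000
base radius r_b = r_p·cos α = 16.785000·cos 15.182° = 16.199184
roll angle φ = 15.040° = 0.26249752 rad
x = r_b·(cos φ + φ·sin φ) = 16.747708
y = r_b·(sin φ − φ·cos φ) = 0.096996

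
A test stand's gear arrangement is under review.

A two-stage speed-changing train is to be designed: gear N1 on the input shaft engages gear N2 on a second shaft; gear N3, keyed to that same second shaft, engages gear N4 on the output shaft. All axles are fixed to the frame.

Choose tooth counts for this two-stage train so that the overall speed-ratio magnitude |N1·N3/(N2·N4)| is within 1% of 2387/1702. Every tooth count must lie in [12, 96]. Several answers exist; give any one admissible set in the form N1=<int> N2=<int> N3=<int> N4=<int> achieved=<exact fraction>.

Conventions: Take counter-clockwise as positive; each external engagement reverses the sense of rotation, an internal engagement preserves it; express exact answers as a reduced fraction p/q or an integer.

class = fixed-axis compound train [2-stage, 2387/1702 wanted]
target = 2387/1702 in lowest terms: an exact hit needs N1·N3 = k·2387 and N2·N4 = k·1702 for one integer k, every count in [12, 96]; additionally prefer no 1:1 stage (N1 ≠ N2, N3 ≠ N4)
k = 1: N1·N3 = 2387 = 31·77, N2·N4 = 1702 = 23·74
achieved = 31·77/(23·74) = 2387/1702; |achieved − target| = 0 ≤ 2387/170200 ✓

N1=31 N2=23 N3=77 N4=74 achieved=2387/1702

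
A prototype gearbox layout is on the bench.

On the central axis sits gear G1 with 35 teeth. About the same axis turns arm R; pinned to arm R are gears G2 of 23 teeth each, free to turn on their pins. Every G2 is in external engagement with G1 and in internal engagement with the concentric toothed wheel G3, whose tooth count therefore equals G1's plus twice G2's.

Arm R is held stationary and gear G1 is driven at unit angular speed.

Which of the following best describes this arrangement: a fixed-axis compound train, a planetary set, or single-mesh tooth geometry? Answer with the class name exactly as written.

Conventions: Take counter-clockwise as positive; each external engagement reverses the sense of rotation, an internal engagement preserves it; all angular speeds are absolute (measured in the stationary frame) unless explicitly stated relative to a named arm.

planetary set

recognized (axles ride arm R): planetary set, 35/23/81 teeth
classification: planetary set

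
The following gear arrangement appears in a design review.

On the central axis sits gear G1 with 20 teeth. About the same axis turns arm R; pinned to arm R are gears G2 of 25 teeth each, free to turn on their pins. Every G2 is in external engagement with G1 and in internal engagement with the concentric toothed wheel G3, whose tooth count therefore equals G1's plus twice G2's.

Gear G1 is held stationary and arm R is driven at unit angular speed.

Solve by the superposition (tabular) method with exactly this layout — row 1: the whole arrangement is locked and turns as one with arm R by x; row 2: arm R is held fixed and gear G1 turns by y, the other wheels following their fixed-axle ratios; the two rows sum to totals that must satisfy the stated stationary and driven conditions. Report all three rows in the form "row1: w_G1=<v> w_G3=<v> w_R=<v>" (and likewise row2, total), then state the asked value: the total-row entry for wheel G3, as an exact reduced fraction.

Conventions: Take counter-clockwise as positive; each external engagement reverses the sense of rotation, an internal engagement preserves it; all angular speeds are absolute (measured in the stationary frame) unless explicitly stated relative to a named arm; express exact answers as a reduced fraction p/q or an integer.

row1: w_G1=1 w_G3=1 w_R=1
row2: w_G1=-1 w_G3=2/7 w_R=0
total: w_G1=0 w_G3=9/7 w_R=1
asked value: 9/7

class = planetary set [G3 = 20+2·25 = 70; Willis about the carrier]
row 1: whole set turns with the arm by x
row 2: sun turns y, ring = −(20/70)·y, arm 0
boundary: total ω_sun = x + y = 0 and total ω_arm = x = 1  ⇒  y = -1, x = 1
row 2 ring = −(20/70)·(-1) = 2/7
totals (row 1 + row 2): sun 1 + (-1) = 0, ring 1 + 2/7 = 9/7, arm 1 + 0 = 1
asked cell (total, ring) = 9/7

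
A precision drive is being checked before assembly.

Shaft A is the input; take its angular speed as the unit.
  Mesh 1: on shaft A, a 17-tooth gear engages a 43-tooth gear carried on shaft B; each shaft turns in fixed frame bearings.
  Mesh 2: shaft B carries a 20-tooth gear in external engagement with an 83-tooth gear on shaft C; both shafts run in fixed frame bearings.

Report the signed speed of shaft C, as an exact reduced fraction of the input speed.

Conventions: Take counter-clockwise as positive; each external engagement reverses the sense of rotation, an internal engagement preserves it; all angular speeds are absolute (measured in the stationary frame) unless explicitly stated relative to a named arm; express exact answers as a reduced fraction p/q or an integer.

340/3569

2-mesh fixed-axis compound train (all bearings frame-fixed)
mesh 1 [17T→43T]: |ω|/ω_in = 1×17/43 = 17/43, sense flips to −
mesh 2 [20T→83T]: |ω|/ω_in = (17/43)×20/83 = 340/3569, sense flips to +
signed output speed (× input speed) = 340/3569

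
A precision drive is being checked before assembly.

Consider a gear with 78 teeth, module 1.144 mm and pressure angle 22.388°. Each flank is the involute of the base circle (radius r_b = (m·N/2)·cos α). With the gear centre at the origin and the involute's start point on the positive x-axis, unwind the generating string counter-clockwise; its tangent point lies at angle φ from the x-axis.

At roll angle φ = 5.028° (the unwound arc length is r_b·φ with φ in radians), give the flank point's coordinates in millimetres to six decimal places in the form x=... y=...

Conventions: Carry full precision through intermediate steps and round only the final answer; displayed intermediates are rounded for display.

x=41.411645 y=0.009286

single-mesh involute tooth geometry (78T wheel at module 1.144)
pitch radius r_p = m·N/2 = 1.144·78/2 = 44.616000
base radius r_b = r_p·cos α = 44.616000·cos 22.388° = 41.253106
roll angle φ = 5.028° = 0.08775515 rad
x = r_b·(cos φ + φ·sin φ) = 41.411645
y = r_b·(sin φ − φ·cos φ) = 0.009286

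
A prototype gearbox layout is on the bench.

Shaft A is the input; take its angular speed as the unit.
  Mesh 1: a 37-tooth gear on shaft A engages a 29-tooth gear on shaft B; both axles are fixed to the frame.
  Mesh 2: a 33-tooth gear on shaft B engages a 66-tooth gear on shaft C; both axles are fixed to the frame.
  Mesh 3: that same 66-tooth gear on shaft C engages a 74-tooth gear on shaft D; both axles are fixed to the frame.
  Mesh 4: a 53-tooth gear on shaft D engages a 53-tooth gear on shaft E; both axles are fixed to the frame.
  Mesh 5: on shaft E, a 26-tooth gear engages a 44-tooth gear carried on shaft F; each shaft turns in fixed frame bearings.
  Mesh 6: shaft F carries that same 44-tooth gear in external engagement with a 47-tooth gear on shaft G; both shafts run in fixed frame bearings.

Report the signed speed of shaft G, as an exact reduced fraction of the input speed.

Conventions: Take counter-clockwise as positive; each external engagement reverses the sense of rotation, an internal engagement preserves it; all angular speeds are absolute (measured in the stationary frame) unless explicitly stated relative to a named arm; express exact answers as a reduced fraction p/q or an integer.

429/1363

6-mesh fixed-axis compound train (all bearings frame-fixed)
mesh 1 [37T→29T]: |ω|/ω_in = 1×37/29 = 37/29, sense flips to −
mesh 2 [33T→66T]: |ω|/ω_in = (37/29)×33/66 = 37/58, sense flips to +
mesh 3 [66T→74T]: |ω|/ω_in = (37/58)×66/74 = 33/58, sense flips to −
mesh 4 [53T→53T]: |ω|/ω_in = (33/58)×53/53 = 33/58, sense flips to +
mesh 5 [26T→44T]: |ω|/ω_in = (33/58)×26/44 = 39/116, sense flips to −
mesh 6 [44T→47T]: |ω|/ω_in = (39/116)×44/47 = 429/1363, sense flips to +
signed output speed (× input speed) = 429/1363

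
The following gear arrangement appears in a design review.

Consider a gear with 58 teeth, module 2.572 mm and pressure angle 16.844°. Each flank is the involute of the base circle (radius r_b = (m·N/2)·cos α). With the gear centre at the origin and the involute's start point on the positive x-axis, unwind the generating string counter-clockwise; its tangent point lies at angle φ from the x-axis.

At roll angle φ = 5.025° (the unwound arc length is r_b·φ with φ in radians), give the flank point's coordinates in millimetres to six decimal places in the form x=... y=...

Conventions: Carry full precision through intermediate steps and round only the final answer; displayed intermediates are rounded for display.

x=71.661993 y=0.016040

single-mesh involute tooth geometry (58T wheel at module 2.572)
pitch radius r_p = m·N/2 = 2.572·58/2 = 74.588000
base radius r_b = r_p·cos α = 74.588000·cos 16.844° = 71.387970
roll angle φ = 5.025° = 0.08770279 rad
x = r_b·(cos φ + φ·sin φ) = 71.661993
y = r_b·(sin φ − φ·cos φ) = 0.016040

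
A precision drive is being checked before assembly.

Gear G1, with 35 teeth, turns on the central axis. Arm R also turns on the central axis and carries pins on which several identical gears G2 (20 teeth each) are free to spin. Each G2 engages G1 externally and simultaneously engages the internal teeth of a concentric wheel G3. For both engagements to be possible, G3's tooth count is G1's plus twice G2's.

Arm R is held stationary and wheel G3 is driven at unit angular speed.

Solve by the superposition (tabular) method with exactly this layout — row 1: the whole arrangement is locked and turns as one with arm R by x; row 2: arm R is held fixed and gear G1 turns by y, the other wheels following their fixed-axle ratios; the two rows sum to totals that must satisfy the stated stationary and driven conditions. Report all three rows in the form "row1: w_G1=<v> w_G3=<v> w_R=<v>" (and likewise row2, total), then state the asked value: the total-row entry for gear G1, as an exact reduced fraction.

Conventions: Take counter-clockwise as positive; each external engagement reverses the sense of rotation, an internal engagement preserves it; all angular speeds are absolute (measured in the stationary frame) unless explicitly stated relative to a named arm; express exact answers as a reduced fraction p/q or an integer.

recognized (axles ride arm R): planetary set, 35/20/75 teeth
superposition row 1 [locked train]: every member turns x
row 2 — arm fixed, fixed-axis ratios: sun y, ring −(35/75)·y, arm 0
boundary: total ω_arm = x = 0 and total ω_ring = x − (35/75)·y = 1  ⇒  y = -15/7, x = 0
row 2 ring = −(35/75)·(-15/7) = 1
totals (row 1 + row 2): sun 0 + (-15/7) = -15/7, ring 0 + 1 = 1, arm 0 + 0 = 0
asked cell (total, sun) = -15/7

row1: w_G1=0 w_G3=0 w_R=0
row2: w_G1=-15/7 w_G3=1 w_R=0
total: w_G1=-15/7 w_G3=1 w_R=0
asked value: -15/7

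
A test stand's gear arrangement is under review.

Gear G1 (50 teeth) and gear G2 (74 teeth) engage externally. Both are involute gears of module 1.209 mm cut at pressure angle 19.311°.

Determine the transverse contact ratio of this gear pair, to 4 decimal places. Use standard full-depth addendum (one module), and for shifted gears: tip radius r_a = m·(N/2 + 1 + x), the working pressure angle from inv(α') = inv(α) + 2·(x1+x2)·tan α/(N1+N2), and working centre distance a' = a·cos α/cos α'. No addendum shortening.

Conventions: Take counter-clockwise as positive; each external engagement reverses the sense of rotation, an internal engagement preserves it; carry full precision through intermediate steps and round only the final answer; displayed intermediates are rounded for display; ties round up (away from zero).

topology: single-mesh involute geometry — m = 1.209, 50T/74T pair
base radii: r_b1 = 28.524465, r_b2 = 42.216209
tip radii: r_a1 = 31.434000, r_a2 = 45.942000
no profile shift: α' = α, a' = a
action lengths: √(r_a1²−r_b1²) = 13.207999, √(r_a2²−r_b2²) = 18.123440
base pitch p_b = π·m·cos α = 3.584490
CR = (13.207999 + 18.123440 − 74.958000·sin 19.31100°)/3.584490 = 1.825409
contact ratio ≈ 1.8254

1.8254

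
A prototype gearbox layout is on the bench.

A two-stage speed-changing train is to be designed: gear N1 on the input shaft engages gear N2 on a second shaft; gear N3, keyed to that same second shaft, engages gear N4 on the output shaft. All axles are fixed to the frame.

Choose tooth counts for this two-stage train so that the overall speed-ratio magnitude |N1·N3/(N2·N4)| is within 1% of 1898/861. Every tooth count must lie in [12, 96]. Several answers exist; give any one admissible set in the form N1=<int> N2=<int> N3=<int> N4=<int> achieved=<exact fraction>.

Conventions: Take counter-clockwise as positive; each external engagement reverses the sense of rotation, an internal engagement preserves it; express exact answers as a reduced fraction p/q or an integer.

design class (target 1898/861): fixed-axis compound train
target = 1898/861 in lowest terms: an exact hit needs N1·N3 = k·1898 and N2·N4 = k·861 for one integer k, every count in [12, 96]; additionally prefer no 1:1 stage (N1 ≠ N2, N3 ≠ N4)
k = 1: N1·N3 = 1898 = 26·73, N2·N4 = 861 = 21·41
achieved = 26·73/(21·41) = 1898/861; |achieved − target| = 0 ≤ 949/43050 ✓

N1=26 N2=21 N3=73 N4=41 achieved=1898/861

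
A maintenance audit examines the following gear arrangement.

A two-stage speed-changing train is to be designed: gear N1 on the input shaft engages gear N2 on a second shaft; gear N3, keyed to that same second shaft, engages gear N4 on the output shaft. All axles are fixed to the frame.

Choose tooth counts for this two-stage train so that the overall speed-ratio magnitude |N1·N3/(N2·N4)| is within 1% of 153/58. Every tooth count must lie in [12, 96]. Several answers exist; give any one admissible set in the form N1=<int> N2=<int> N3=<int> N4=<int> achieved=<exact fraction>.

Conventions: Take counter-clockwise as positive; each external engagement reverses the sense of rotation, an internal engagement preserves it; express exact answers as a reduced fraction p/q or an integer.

N1=17 N2=12 N3=54 N4=29 achieved=153/58

2-stage fixed-axis compound train for ratio 153/58
target = 153/58 in lowest terms: an exact hit needs N1·N3 = k·153 and N2·N4 = k·58 for one integer k, every count in [12, 96]; additionally prefer no 1:1 stage (N1 ≠ N2, N3 ≠ N4)
k = 1…5: no 1:1-free in-range split of k·153 and k·58 into factor pairs; take k = 6
k = 6: N1·N3 = 918 = 17·54, N2·N4 = 348 = 12·29
achieved = 17·54/(12·29) = 153/58; |achieved − target| = 0 ≤ 153/5800 ✓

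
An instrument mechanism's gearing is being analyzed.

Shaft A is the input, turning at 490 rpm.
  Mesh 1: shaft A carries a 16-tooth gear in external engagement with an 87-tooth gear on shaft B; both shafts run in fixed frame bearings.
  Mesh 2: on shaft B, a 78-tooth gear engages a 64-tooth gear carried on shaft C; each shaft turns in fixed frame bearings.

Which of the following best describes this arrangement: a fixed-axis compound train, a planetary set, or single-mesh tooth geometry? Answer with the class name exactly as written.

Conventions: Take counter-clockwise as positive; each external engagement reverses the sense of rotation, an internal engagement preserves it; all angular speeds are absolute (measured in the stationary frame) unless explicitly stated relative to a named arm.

topology: fixed-axis compound train — 2 meshes, A→C
classification: fixed-axis compound train

fixed-axis compound train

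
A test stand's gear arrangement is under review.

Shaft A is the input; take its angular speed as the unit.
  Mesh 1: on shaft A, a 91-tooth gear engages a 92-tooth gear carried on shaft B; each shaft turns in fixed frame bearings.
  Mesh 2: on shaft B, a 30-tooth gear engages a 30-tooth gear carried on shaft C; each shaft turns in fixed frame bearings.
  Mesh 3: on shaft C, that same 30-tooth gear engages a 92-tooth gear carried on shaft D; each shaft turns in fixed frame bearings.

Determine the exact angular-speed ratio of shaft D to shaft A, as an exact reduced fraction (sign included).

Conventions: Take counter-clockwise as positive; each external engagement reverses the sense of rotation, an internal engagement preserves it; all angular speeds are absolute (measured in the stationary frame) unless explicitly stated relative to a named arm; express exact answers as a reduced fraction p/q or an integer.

-1365/4232

class = fixed-axis compound train [3 meshes; 3 ratios multiply, 3 sense flips]
mesh 1 [91T→92T]: running ratio 91/92, sense −
mesh 2 [30T→30T]: running ratio 91/92, sense +
mesh 3 [30T→92T]: running ratio 1365/4232, sense −
ω_out/ω_in = -1365/4232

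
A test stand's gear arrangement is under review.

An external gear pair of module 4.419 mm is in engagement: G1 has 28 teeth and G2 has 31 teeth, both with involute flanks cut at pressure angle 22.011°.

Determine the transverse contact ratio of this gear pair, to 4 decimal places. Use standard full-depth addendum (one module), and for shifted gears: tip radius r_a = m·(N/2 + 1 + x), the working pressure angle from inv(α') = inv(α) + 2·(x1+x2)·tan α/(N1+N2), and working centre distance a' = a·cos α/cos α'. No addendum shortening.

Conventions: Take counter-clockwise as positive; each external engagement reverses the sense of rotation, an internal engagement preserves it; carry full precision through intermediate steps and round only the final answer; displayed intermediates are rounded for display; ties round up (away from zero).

class = single-mesh tooth geometry [involute pair 28T × 31T, m = 4.419]
base radii: r_b1 = 57.356706, r_b2 = 63.502067
tip radii: r_a1 = 66.285000, r_a2 = 72.913500
no profile shift: α' = α, a' = a
action lengths: √(r_a1²−r_b1²) = 33.225134, √(r_a2²−r_b2²) = 35.831075
base pitch p_b = π·m·cos α = 12.870815
CR = (33.225134 + 35.831075 − 130.360500·sin 22.01100°)/12.870815 = 1.569372
contact ratio ≈ 1.5694

1.5694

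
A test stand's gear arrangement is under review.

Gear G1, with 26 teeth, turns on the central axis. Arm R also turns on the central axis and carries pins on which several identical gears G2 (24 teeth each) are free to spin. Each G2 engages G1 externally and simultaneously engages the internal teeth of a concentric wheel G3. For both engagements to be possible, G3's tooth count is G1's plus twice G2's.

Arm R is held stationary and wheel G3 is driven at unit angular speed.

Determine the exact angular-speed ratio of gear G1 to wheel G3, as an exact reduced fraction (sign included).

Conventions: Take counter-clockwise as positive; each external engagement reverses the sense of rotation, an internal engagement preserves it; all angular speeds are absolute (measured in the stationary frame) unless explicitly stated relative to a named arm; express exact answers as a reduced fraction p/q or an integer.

-37/13

recognized (axles ride arm R): planetary set, 26/24/74 teeth
ring teeth: 26 + 2·24 = 74
26(ω_sun−ω_arm) = −74(ω_ring−ω_arm),  ω_arm = 0, ω_ring = 1
ω_sun = 0 − (74/26)(1−0) = -37/13
ω_out/ω_in = -37/13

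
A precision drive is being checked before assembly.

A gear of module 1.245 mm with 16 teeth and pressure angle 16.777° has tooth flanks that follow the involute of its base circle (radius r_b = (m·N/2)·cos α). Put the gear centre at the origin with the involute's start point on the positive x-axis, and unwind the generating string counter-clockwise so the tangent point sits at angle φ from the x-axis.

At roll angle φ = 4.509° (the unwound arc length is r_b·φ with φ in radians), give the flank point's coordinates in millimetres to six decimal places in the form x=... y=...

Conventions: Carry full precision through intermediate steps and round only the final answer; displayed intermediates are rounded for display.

recognized (one wheel, involute flank): single-mesh tooth geometry, m = 1.245, N = 16
pitch radius r_p = m·N/2 = 1.245·16/2 = 9.960000
base radius r_b = r_p·cos α = 9.960000·cos 16.777° = 9.536057
roll angle φ = 4.509° = 0.07869690 rad
x = r_b·(cos φ + φ·sin φ) = 9.565541
y = r_b·(sin φ − φ·cos φ) = 0.001548

x=9.565541 y=0.001548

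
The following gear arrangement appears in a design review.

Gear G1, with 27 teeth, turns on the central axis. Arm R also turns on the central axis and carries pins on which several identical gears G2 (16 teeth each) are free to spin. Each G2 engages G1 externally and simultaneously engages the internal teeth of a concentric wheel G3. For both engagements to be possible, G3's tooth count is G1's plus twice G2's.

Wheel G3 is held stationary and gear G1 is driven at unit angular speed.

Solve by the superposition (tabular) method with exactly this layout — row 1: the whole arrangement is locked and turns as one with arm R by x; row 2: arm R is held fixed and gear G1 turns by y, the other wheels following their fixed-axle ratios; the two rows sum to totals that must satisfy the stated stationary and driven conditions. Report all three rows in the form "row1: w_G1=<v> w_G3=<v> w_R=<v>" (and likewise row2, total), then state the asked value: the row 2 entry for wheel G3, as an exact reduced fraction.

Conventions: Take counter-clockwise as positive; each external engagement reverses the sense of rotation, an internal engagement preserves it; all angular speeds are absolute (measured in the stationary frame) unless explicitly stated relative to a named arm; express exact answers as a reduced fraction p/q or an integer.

row1: w_G1=27/86 w_G3=27/86 w_R=27/86
row2: w_G1=59/86 w_G3=-27/86 w_R=0
total: w_G1=1 w_G3=0 w_R=27/86
asked value: -27/86

planetary set (27T centre, 16T on arm, 59T internal) — Willis relation
superposition row 1 [locked train]: every member turns x
row 2: sun turns y, ring = −(27/59)·y, arm 0
boundary: total ω_ring = x − (27/59)·y = 0 and total ω_sun = x + y = 1  ⇒  y = 59/86, x = 27/86
row 2 ring = −(27/59)·59/86 = -27/86
totals (row 1 + row 2): sun 27/86 + 59/86 = 1, ring 27/86 + (-27/86) = 0, arm 27/86 + 0 = 27/86
asked cell (row2, ring) = -27/86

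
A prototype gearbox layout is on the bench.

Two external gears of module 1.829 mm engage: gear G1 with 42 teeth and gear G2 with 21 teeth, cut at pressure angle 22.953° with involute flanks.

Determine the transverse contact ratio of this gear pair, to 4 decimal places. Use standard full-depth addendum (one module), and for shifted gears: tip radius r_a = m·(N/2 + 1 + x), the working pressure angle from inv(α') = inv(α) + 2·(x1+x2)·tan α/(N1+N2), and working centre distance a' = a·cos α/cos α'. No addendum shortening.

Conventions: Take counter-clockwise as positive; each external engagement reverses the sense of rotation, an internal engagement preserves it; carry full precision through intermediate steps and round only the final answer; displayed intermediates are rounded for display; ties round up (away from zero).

1.5325

single-mesh involute tooth geometry (42T engaging 21T at module 1.829)
base radii: r_b1 = 35.367970, r_b2 = 17.683985
tip radii: r_a1 = 40.238000, r_a2 = 21.033500
no profile shift: α' = α, a' = a
action lengths: √(r_a1²−r_b1²) = 19.188626, √(r_a2²−r_b2²) = 11.387923
base pitch p_b = π·m·cos α = 5.291036
CR = (19.188626 + 11.387923 − 57.613500·sin 22.95300°)/5.291036 = 1.532530
contact ratio ≈ 1.5325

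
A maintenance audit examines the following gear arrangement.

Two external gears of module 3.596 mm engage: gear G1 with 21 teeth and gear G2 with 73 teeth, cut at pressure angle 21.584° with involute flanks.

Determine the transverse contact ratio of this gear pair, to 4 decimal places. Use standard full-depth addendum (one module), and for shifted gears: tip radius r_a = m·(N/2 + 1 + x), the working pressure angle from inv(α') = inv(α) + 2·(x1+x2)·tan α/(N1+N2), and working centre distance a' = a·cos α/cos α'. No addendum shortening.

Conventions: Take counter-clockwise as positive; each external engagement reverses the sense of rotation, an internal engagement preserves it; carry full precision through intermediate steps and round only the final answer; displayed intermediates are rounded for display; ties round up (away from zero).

1.6201

recognized (one external pair, fixed centres): single-mesh tooth geometry, m = 3.596, N1 = 21, N2 = 73
base radii: r_b1 = 35.110381, r_b2 = 122.050371
tip radii: r_a1 = 41.354000, r_a2 = 134.850000
no profile shift: α' = α, a' = a
action lengths: √(r_a1²−r_b1²) = 21.849817, √(r_a2²−r_b2²) = 57.343085
base pitch p_b = π·m·cos α = 10.505001
CR = (21.849817 + 57.343085 − 169.012000·sin 21.58400°)/10.505001 = 1.620116
contact ratio ≈ 1.6201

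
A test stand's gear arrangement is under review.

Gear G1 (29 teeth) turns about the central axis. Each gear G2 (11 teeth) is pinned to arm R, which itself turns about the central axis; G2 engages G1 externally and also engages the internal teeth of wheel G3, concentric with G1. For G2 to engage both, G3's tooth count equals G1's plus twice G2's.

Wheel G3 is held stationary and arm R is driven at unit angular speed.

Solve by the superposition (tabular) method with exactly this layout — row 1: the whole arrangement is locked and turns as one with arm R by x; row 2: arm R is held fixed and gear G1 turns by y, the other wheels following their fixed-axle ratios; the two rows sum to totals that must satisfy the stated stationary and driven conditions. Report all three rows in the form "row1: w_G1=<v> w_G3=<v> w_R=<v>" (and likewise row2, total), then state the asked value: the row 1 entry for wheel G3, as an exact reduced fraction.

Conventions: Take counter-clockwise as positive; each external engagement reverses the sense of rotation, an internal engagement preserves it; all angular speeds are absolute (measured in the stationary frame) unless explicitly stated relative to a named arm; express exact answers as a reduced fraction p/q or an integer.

topology: planetary set — G1 29T / G2 11T / G3 51T, arm = carrier (Willis)
superposition row 1 [locked train]: every member turns x
superposition row 2 [arm held]: sun y, ring −(29/51)·y, arm 0
boundary: total ω_ring = x − (29/51)·y = 0 and total ω_arm = x = 1  ⇒  y = 51/29, x = 1
row 2 ring = −(29/51)·51/29 = -1
totals (row 1 + row 2): sun 1 + 51/29 = 80/29, ring 1 + (-1) = 0, arm 1 + 0 = 1
asked cell (row1, ring) = 1

row1: w_G1=1 w_G3=1 w_R=1
row2: w_G1=51/29 w_G3=-1 w_R=0
total: w_G1=80/29 w_G3=0 w_R=1
asked value: 1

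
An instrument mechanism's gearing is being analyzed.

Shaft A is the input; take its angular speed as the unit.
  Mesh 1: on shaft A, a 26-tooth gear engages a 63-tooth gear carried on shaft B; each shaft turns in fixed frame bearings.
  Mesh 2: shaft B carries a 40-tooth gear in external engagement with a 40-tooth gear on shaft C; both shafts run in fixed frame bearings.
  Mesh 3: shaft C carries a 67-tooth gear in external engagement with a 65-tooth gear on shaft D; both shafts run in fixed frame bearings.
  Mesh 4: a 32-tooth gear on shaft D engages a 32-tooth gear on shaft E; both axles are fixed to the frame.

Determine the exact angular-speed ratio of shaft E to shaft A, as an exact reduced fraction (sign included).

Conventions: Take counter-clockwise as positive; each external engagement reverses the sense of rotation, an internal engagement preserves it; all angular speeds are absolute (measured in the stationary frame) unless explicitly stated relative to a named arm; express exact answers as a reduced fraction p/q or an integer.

134/315

class = fixed-axis compound train [4 meshes; 4 ratios multiply, 4 sense flips]
mesh 1 [26T→63T]: running ratio 26/63, sense −
mesh 2 [40T→40T]: running ratio 26/63, sense +
mesh 3 [67T→65T]: running ratio 134/315, sense −
mesh 4 [32T→32T]: running ratio 134/315, sense +
ω_out/ω_in = 134/315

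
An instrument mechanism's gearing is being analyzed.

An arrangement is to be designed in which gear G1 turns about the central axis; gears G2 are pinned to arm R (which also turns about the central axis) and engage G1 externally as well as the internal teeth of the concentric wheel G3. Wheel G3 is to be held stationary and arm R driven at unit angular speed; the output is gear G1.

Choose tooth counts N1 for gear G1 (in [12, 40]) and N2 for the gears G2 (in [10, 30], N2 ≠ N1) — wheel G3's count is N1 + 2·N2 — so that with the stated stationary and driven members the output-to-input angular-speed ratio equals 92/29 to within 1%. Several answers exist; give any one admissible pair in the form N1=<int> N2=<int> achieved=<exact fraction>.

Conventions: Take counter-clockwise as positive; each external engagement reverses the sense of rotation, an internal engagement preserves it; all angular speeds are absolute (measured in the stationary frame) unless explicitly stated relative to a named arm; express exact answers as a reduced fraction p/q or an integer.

N1=29 N2=17 achieved=92/29

class = planetary set [ratio 92/29 wanted; Willis about the carrier]
Willis with ω_ring = 0: ω_sun/ω_arm = (N1+N3)/N1; set equal to 92/29  ⇒  N3/N1 = 92/29 − 1 = 63/29
N3 = N1 + 2·N2  ⇒  N2/N1 = (N3/N1 − 1)/2 = (63/29 − 1)/2 = 17/29
smallest multiple with N1 ≥ 12 and N2 ≥ 10: k = 1  ⇒  N1 = 1·29 = 29, N2 = 1·17 = 17 (N1 ≤ 40, N2 ≤ 30, N2 ≠ N1 ✓), N3 = 29 + 2·17 = 63
check: (N1+N3)/N1 with N1 = 29, N3 = 63 gives 92/29; |achieved − target| = 0 ≤ 23/725 ✓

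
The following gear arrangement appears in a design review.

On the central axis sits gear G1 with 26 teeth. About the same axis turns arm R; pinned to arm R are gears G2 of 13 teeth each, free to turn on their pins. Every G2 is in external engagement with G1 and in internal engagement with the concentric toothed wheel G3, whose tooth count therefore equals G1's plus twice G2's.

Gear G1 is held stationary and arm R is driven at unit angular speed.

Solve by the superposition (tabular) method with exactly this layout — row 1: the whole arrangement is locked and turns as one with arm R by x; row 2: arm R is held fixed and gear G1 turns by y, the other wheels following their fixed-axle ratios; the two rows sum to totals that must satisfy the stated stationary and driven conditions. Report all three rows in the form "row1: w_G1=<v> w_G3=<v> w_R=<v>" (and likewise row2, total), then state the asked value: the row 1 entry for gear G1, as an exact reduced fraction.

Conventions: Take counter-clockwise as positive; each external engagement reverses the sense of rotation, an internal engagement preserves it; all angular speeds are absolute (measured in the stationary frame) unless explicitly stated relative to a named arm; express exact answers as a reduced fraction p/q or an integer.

topology: planetary set — G1 26T / G2 13T / G3 52T, arm = carrier (Willis)
row 1 — lock + rotate with arm: ω_sun = ω_ring = ω_arm = x
row 2: sun turns y, ring = −(26/52)·y, arm 0
boundary: total ω_sun = x + y = 0 and total ω_arm = x = 1  ⇒  y = -1, x = 1
row 2 ring = −(26/52)·(-1) = 1/2
totals (row 1 + row 2): sun 1 + (-1) = 0, ring 1 + 1/2 = 3/2, arm 1 + 0 = 1
asked cell (row1, sun) = 1

row1: w_G1=1 w_G3=1 w_R=1
row2: w_G1=-1 w_G3=1/2 w_R=0
total: w_G1=0 w_G3=3/2 w_R=1
asked value: 1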